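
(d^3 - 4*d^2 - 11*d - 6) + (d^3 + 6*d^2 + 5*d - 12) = 2*d^3 + 2*d^2 - 6*d - 18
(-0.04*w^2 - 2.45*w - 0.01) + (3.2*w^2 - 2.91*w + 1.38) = 3.16*w^2 - 5.36*w + 1.37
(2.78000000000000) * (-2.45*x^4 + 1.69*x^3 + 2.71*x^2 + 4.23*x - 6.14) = -6.811*x^4 + 4.6982*x^3 + 7.5338*x^2 + 11.7594*x - 17.0692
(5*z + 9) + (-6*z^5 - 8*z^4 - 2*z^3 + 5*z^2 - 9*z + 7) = -6*z^5 - 8*z^4 - 2*z^3 + 5*z^2 - 4*z + 16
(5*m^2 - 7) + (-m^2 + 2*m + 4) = 4*m^2 + 2*m - 3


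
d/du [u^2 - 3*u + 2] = 2*u - 3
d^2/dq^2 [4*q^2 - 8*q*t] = 8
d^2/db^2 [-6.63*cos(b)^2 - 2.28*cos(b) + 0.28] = 2.28*cos(b) + 13.26*cos(2*b)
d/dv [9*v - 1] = 9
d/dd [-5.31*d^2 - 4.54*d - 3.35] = -10.62*d - 4.54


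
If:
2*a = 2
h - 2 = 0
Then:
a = 1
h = 2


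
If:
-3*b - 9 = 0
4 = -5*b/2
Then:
No Solution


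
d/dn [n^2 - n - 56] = 2*n - 1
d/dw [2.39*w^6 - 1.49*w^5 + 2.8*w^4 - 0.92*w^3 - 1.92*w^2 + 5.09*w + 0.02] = 14.34*w^5 - 7.45*w^4 + 11.2*w^3 - 2.76*w^2 - 3.84*w + 5.09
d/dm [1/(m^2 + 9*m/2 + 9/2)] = 2*(-4*m - 9)/(2*m^2 + 9*m + 9)^2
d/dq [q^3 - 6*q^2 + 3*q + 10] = 3*q^2 - 12*q + 3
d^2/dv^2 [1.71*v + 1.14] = 0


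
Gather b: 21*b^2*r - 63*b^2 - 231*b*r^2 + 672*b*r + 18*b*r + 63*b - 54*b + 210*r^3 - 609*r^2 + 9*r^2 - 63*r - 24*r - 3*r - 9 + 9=b^2*(21*r - 63) + b*(-231*r^2 + 690*r + 9) + 210*r^3 - 600*r^2 - 90*r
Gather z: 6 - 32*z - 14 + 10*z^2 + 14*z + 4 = 10*z^2 - 18*z - 4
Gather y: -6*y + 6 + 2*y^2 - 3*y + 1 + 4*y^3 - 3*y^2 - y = 4*y^3 - y^2 - 10*y + 7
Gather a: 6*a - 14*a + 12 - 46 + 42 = 8 - 8*a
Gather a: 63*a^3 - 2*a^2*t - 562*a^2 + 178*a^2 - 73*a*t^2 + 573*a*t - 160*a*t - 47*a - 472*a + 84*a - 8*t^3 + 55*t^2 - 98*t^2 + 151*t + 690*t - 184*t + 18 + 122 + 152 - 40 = 63*a^3 + a^2*(-2*t - 384) + a*(-73*t^2 + 413*t - 435) - 8*t^3 - 43*t^2 + 657*t + 252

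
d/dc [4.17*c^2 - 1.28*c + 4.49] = 8.34*c - 1.28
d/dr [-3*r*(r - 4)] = 12 - 6*r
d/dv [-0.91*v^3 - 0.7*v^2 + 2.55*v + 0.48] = -2.73*v^2 - 1.4*v + 2.55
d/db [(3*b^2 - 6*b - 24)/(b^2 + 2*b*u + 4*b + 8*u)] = 6*((b - 1)*(b^2 + 2*b*u + 4*b + 8*u) + (b + u + 2)*(-b^2 + 2*b + 8))/(b^2 + 2*b*u + 4*b + 8*u)^2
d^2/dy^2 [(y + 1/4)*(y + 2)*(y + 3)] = 6*y + 21/2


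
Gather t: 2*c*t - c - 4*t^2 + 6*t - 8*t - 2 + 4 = -c - 4*t^2 + t*(2*c - 2) + 2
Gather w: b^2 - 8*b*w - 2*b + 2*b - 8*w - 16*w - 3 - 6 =b^2 + w*(-8*b - 24) - 9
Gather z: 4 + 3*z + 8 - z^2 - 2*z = -z^2 + z + 12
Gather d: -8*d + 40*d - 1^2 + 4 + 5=32*d + 8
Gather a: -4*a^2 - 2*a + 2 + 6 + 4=-4*a^2 - 2*a + 12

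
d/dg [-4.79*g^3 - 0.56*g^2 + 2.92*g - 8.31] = -14.37*g^2 - 1.12*g + 2.92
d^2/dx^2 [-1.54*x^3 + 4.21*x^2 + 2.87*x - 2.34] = 8.42 - 9.24*x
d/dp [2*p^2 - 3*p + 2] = 4*p - 3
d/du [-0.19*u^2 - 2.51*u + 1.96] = -0.38*u - 2.51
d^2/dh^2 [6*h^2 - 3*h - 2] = 12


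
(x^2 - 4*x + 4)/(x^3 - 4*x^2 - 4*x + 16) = (x - 2)/(x^2 - 2*x - 8)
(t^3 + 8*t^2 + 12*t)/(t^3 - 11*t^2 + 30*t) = (t^2 + 8*t + 12)/(t^2 - 11*t + 30)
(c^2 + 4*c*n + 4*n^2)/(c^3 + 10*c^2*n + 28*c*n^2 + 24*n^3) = 1/(c + 6*n)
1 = 1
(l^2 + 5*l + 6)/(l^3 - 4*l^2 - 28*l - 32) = (l + 3)/(l^2 - 6*l - 16)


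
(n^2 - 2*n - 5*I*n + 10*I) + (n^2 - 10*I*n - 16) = 2*n^2 - 2*n - 15*I*n - 16 + 10*I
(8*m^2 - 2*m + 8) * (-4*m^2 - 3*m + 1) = -32*m^4 - 16*m^3 - 18*m^2 - 26*m + 8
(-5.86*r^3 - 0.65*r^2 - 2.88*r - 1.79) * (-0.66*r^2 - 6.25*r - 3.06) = 3.8676*r^5 + 37.054*r^4 + 23.8949*r^3 + 21.1704*r^2 + 20.0003*r + 5.4774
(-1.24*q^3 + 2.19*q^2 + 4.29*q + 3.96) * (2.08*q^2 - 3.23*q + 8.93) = -2.5792*q^5 + 8.5604*q^4 - 9.2237*q^3 + 13.9368*q^2 + 25.5189*q + 35.3628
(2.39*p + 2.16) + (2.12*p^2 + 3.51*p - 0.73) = 2.12*p^2 + 5.9*p + 1.43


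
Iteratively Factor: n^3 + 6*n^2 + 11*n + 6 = (n + 1)*(n^2 + 5*n + 6) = (n + 1)*(n + 2)*(n + 3)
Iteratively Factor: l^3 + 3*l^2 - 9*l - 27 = (l + 3)*(l^2 - 9) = (l - 3)*(l + 3)*(l + 3)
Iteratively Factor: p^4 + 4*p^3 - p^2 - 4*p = (p + 1)*(p^3 + 3*p^2 - 4*p) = (p - 1)*(p + 1)*(p^2 + 4*p) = p*(p - 1)*(p + 1)*(p + 4)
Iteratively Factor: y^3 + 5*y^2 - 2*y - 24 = (y + 4)*(y^2 + y - 6) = (y + 3)*(y + 4)*(y - 2)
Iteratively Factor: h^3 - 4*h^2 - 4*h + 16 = (h + 2)*(h^2 - 6*h + 8) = (h - 2)*(h + 2)*(h - 4)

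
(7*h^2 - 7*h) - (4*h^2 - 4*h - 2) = 3*h^2 - 3*h + 2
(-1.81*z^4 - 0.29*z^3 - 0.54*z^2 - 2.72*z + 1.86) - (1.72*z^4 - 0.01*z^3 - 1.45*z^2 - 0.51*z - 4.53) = -3.53*z^4 - 0.28*z^3 + 0.91*z^2 - 2.21*z + 6.39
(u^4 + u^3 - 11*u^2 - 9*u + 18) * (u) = u^5 + u^4 - 11*u^3 - 9*u^2 + 18*u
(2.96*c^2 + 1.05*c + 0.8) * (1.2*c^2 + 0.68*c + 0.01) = 3.552*c^4 + 3.2728*c^3 + 1.7036*c^2 + 0.5545*c + 0.008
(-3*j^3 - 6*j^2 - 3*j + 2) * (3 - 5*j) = 15*j^4 + 21*j^3 - 3*j^2 - 19*j + 6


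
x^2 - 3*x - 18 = (x - 6)*(x + 3)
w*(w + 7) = w^2 + 7*w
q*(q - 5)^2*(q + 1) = q^4 - 9*q^3 + 15*q^2 + 25*q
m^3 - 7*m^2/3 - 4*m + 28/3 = (m - 7/3)*(m - 2)*(m + 2)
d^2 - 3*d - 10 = (d - 5)*(d + 2)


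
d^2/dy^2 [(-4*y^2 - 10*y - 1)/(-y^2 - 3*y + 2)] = 2*(-2*y^3 + 27*y^2 + 69*y + 87)/(y^6 + 9*y^5 + 21*y^4 - 9*y^3 - 42*y^2 + 36*y - 8)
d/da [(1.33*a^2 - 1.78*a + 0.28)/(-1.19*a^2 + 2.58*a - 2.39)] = (1.3132*a^2 - 5.691*a + 3.5318)/(1.4161*a^4 - 6.1404*a^3 + 12.3446*a^2 - 12.3324*a + 5.7121)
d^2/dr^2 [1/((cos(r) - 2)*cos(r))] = (-2*(1 - cos(2*r))^2 - 15*cos(r) - 6*cos(2*r) + 3*cos(3*r) + 18)/(2*(cos(r) - 2)^3*cos(r)^3)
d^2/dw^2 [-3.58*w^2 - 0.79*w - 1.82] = -7.16000000000000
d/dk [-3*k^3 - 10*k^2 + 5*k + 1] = -9*k^2 - 20*k + 5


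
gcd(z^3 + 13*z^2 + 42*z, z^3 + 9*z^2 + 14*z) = z^2 + 7*z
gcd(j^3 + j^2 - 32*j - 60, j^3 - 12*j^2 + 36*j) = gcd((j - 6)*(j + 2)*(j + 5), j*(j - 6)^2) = j - 6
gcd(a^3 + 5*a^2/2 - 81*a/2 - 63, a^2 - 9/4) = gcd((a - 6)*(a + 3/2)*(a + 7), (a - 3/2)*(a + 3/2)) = a + 3/2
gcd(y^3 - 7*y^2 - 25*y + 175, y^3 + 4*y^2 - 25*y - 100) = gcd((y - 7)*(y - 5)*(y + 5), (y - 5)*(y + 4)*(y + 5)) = y^2 - 25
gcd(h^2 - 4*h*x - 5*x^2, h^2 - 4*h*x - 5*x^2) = -h^2 + 4*h*x + 5*x^2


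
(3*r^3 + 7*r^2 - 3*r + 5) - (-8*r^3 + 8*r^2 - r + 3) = 11*r^3 - r^2 - 2*r + 2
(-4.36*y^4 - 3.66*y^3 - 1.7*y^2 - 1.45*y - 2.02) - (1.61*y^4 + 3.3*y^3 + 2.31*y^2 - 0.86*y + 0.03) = -5.97*y^4 - 6.96*y^3 - 4.01*y^2 - 0.59*y - 2.05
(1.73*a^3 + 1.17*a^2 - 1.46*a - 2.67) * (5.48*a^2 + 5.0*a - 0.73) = 9.4804*a^5 + 15.0616*a^4 - 3.4137*a^3 - 22.7857*a^2 - 12.2842*a + 1.9491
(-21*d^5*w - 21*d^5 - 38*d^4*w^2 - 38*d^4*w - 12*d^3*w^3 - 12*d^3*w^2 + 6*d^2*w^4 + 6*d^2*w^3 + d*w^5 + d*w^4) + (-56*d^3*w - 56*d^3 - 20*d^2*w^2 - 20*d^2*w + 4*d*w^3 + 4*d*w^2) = -21*d^5*w - 21*d^5 - 38*d^4*w^2 - 38*d^4*w - 12*d^3*w^3 - 12*d^3*w^2 - 56*d^3*w - 56*d^3 + 6*d^2*w^4 + 6*d^2*w^3 - 20*d^2*w^2 - 20*d^2*w + d*w^5 + d*w^4 + 4*d*w^3 + 4*d*w^2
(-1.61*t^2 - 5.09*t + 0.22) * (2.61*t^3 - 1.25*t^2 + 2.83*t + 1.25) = -4.2021*t^5 - 11.2724*t^4 + 2.3804*t^3 - 16.6922*t^2 - 5.7399*t + 0.275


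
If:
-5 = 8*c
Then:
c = -5/8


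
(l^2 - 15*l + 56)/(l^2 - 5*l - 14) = (l - 8)/(l + 2)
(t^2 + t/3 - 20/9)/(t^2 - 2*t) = (t^2 + t/3 - 20/9)/(t*(t - 2))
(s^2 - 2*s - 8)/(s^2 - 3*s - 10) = (s - 4)/(s - 5)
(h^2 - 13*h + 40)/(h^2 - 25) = (h - 8)/(h + 5)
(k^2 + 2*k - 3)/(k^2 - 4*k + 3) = (k + 3)/(k - 3)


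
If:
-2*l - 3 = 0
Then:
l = -3/2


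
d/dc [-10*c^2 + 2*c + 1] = 2 - 20*c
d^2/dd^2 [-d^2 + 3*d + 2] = -2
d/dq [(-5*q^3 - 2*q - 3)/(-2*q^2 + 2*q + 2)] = (-(2*q - 1)*(5*q^3 + 2*q + 3) + (-15*q^2 - 2)*(-q^2 + q + 1))/(2*(-q^2 + q + 1)^2)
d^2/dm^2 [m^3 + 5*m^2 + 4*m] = 6*m + 10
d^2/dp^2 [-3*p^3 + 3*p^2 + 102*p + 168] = 6 - 18*p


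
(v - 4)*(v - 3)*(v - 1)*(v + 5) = v^4 - 3*v^3 - 21*v^2 + 83*v - 60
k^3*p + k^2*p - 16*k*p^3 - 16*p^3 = (k - 4*p)*(k + 4*p)*(k*p + p)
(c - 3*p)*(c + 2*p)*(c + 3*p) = c^3 + 2*c^2*p - 9*c*p^2 - 18*p^3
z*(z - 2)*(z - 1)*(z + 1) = z^4 - 2*z^3 - z^2 + 2*z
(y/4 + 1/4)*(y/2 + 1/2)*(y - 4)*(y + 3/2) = y^4/8 - y^3/16 - 5*y^2/4 - 29*y/16 - 3/4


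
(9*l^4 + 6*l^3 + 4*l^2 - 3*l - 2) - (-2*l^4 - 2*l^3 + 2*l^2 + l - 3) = 11*l^4 + 8*l^3 + 2*l^2 - 4*l + 1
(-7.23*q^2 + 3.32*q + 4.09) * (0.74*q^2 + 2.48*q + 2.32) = -5.3502*q^4 - 15.4736*q^3 - 5.5134*q^2 + 17.8456*q + 9.4888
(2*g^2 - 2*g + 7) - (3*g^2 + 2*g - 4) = -g^2 - 4*g + 11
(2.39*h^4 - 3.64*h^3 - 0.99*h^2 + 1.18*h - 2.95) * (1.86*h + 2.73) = 4.4454*h^5 - 0.2457*h^4 - 11.7786*h^3 - 0.5079*h^2 - 2.2656*h - 8.0535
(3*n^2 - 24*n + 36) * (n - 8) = 3*n^3 - 48*n^2 + 228*n - 288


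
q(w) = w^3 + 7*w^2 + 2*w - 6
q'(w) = 3*w^2 + 14*w + 2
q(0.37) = -4.25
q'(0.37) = 7.59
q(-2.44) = 16.27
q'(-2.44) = -14.30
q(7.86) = 927.76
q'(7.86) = 297.38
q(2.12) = 39.23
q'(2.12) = 45.16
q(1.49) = 15.83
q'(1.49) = 29.52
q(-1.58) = 4.37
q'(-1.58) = -12.63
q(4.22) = 202.25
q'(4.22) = 114.51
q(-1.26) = 0.59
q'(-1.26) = -10.88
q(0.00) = -6.00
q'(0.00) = 2.00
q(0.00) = -6.00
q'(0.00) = 2.00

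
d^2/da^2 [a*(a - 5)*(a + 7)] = 6*a + 4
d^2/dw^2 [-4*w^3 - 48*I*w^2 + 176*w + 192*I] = -24*w - 96*I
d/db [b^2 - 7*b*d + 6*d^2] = 2*b - 7*d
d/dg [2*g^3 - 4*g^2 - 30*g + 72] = 6*g^2 - 8*g - 30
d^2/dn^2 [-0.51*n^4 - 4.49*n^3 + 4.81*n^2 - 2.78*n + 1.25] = -6.12*n^2 - 26.94*n + 9.62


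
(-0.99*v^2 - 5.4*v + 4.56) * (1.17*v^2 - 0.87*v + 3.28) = -1.1583*v^4 - 5.4567*v^3 + 6.786*v^2 - 21.6792*v + 14.9568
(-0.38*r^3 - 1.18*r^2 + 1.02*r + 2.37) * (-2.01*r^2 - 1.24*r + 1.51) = 0.7638*r^5 + 2.843*r^4 - 1.1608*r^3 - 7.8103*r^2 - 1.3986*r + 3.5787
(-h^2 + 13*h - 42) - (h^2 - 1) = -2*h^2 + 13*h - 41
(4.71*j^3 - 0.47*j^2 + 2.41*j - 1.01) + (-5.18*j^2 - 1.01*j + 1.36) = 4.71*j^3 - 5.65*j^2 + 1.4*j + 0.35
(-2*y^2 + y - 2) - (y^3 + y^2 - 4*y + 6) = -y^3 - 3*y^2 + 5*y - 8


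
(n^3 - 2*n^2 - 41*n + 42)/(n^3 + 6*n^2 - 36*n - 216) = (n^2 - 8*n + 7)/(n^2 - 36)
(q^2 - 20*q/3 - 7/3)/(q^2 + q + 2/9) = 3*(q - 7)/(3*q + 2)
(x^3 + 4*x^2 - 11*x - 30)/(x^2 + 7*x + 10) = x - 3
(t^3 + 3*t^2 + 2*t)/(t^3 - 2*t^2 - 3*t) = (t + 2)/(t - 3)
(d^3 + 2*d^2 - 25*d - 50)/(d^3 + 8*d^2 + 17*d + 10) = (d - 5)/(d + 1)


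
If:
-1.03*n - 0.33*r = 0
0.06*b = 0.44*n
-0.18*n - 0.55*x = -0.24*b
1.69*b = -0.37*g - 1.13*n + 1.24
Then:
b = 2.55274261603376*x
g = 3.35135135135135 - 12.7229444634508*x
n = 0.348101265822785*x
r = -1.08649789029536*x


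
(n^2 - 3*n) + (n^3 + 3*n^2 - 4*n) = n^3 + 4*n^2 - 7*n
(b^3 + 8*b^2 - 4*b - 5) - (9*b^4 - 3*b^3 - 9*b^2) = -9*b^4 + 4*b^3 + 17*b^2 - 4*b - 5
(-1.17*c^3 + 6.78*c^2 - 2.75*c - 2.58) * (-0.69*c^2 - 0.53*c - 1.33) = 0.8073*c^5 - 4.0581*c^4 - 0.139800000000001*c^3 - 5.7797*c^2 + 5.0249*c + 3.4314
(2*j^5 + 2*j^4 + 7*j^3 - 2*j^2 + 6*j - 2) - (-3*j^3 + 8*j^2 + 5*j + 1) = 2*j^5 + 2*j^4 + 10*j^3 - 10*j^2 + j - 3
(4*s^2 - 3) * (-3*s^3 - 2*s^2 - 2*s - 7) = -12*s^5 - 8*s^4 + s^3 - 22*s^2 + 6*s + 21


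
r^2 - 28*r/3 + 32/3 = (r - 8)*(r - 4/3)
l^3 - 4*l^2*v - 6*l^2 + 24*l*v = l*(l - 6)*(l - 4*v)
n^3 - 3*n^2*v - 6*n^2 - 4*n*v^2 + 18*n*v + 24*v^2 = (n - 6)*(n - 4*v)*(n + v)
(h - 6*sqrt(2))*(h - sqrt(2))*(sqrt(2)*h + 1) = sqrt(2)*h^3 - 13*h^2 + 5*sqrt(2)*h + 12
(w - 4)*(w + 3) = w^2 - w - 12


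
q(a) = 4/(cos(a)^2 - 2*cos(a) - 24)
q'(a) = 4*(2*sin(a)*cos(a) - 2*sin(a))/(cos(a)^2 - 2*cos(a) - 24)^2 = 8*(cos(a) - 1)*sin(a)/(sin(a)^2 + 2*cos(a) + 23)^2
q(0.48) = -0.16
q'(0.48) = -0.00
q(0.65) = -0.16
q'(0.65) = -0.00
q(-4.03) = -0.18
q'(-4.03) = -0.02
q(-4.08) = -0.18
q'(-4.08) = -0.02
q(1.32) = -0.16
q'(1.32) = -0.01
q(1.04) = -0.16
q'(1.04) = -0.01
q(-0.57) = -0.16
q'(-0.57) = 0.00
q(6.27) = -0.16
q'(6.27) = 0.00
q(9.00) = -0.19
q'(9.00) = -0.01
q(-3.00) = -0.19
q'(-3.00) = 0.01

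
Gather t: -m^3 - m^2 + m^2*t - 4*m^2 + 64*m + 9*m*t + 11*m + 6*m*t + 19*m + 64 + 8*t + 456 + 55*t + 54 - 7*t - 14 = -m^3 - 5*m^2 + 94*m + t*(m^2 + 15*m + 56) + 560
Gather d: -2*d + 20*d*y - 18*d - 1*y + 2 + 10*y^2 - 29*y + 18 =d*(20*y - 20) + 10*y^2 - 30*y + 20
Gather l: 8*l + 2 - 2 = 8*l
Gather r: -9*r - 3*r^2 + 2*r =-3*r^2 - 7*r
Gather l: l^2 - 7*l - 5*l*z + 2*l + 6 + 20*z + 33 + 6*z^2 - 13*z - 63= l^2 + l*(-5*z - 5) + 6*z^2 + 7*z - 24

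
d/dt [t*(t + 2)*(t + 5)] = 3*t^2 + 14*t + 10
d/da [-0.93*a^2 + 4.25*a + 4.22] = 4.25 - 1.86*a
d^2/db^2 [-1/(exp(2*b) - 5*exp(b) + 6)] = (-2*(2*exp(b) - 5)^2*exp(b) + (4*exp(b) - 5)*(exp(2*b) - 5*exp(b) + 6))*exp(b)/(exp(2*b) - 5*exp(b) + 6)^3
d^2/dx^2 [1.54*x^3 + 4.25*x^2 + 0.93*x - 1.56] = 9.24*x + 8.5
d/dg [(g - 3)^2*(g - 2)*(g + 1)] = 4*g^3 - 21*g^2 + 26*g + 3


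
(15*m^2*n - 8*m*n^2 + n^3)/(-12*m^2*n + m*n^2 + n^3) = (-5*m + n)/(4*m + n)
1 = 1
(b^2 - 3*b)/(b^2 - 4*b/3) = 3*(b - 3)/(3*b - 4)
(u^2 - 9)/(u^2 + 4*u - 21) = (u + 3)/(u + 7)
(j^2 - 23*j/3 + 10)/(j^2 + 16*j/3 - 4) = (3*j^2 - 23*j + 30)/(3*j^2 + 16*j - 12)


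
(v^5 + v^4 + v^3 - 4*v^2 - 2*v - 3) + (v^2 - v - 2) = v^5 + v^4 + v^3 - 3*v^2 - 3*v - 5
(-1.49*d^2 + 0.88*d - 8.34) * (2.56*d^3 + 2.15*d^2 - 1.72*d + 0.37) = -3.8144*d^5 - 0.9507*d^4 - 16.8956*d^3 - 19.9959*d^2 + 14.6704*d - 3.0858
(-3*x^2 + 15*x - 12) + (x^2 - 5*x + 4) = -2*x^2 + 10*x - 8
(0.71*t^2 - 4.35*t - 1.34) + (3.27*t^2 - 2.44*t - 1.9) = 3.98*t^2 - 6.79*t - 3.24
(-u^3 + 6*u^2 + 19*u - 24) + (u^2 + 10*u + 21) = -u^3 + 7*u^2 + 29*u - 3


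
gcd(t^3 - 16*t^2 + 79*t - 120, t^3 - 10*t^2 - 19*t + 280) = t - 8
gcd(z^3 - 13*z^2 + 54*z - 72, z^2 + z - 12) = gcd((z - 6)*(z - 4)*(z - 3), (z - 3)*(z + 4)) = z - 3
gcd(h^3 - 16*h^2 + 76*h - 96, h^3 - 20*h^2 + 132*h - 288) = h^2 - 14*h + 48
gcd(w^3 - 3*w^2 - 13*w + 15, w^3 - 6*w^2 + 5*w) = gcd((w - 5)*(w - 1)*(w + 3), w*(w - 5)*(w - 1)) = w^2 - 6*w + 5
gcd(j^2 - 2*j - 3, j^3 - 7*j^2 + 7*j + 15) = j^2 - 2*j - 3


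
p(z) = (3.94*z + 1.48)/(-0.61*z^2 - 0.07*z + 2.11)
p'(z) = (1.22*z + 0.07)*(3.94*z + 1.48)/(-0.61*z^2 - 0.07*z + 2.11)^2 + 3.94/(-0.61*z^2 - 0.07*z + 2.11) = (2.4034*z^2 + 1.8056*z + 8.417)/(0.3721*z^4 + 0.0854*z^3 - 2.5693*z^2 - 0.2954*z + 4.4521)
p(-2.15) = 12.50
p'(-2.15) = 50.03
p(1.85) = -81.78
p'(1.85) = 1738.07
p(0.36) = 1.45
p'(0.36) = 2.33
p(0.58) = 2.02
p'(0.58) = 2.96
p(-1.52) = -5.59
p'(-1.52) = 17.23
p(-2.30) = 7.93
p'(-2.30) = 18.58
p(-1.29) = -3.04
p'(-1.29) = 7.18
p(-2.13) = 13.60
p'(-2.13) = 59.87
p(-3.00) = 3.26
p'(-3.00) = 2.45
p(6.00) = -1.24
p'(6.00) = 0.26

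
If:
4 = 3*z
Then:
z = 4/3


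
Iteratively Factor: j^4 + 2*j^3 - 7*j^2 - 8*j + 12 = (j - 1)*(j^3 + 3*j^2 - 4*j - 12) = (j - 1)*(j + 2)*(j^2 + j - 6) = (j - 2)*(j - 1)*(j + 2)*(j + 3)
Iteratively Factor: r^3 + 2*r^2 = (r + 2)*(r^2) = r*(r + 2)*(r)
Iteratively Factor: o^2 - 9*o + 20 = (o - 5)*(o - 4)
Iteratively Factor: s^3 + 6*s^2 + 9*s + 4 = (s + 1)*(s^2 + 5*s + 4) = (s + 1)*(s + 4)*(s + 1)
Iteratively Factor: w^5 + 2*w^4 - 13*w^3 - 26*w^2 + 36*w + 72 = (w - 3)*(w^4 + 5*w^3 + 2*w^2 - 20*w - 24) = (w - 3)*(w + 2)*(w^3 + 3*w^2 - 4*w - 12) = (w - 3)*(w + 2)^2*(w^2 + w - 6) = (w - 3)*(w + 2)^2*(w + 3)*(w - 2)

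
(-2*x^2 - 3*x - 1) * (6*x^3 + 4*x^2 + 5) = -12*x^5 - 26*x^4 - 18*x^3 - 14*x^2 - 15*x - 5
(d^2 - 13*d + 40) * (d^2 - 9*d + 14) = d^4 - 22*d^3 + 171*d^2 - 542*d + 560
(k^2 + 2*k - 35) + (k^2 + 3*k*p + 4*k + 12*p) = 2*k^2 + 3*k*p + 6*k + 12*p - 35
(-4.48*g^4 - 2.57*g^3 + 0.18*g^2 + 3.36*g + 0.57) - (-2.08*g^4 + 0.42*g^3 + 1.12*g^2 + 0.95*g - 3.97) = -2.4*g^4 - 2.99*g^3 - 0.94*g^2 + 2.41*g + 4.54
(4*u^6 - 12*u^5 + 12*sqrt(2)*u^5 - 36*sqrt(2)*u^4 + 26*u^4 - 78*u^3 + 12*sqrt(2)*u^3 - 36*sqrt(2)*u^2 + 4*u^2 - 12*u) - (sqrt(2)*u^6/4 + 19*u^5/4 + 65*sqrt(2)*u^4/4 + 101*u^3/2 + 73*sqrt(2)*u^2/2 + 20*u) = -sqrt(2)*u^6/4 + 4*u^6 - 67*u^5/4 + 12*sqrt(2)*u^5 - 209*sqrt(2)*u^4/4 + 26*u^4 - 257*u^3/2 + 12*sqrt(2)*u^3 - 145*sqrt(2)*u^2/2 + 4*u^2 - 32*u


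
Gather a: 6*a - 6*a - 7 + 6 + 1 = 0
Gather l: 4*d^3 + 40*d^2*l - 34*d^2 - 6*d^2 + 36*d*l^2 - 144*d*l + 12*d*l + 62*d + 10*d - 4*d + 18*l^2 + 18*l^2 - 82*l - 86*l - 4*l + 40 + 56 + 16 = 4*d^3 - 40*d^2 + 68*d + l^2*(36*d + 36) + l*(40*d^2 - 132*d - 172) + 112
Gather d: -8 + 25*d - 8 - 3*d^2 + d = -3*d^2 + 26*d - 16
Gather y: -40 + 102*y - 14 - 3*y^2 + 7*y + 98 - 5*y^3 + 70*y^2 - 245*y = -5*y^3 + 67*y^2 - 136*y + 44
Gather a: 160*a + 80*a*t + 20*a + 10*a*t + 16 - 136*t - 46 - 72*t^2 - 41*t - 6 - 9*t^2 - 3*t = a*(90*t + 180) - 81*t^2 - 180*t - 36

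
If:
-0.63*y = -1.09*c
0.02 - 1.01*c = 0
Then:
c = 0.02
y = 0.03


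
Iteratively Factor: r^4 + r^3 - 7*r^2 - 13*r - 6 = (r + 1)*(r^3 - 7*r - 6) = (r + 1)^2*(r^2 - r - 6) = (r - 3)*(r + 1)^2*(r + 2)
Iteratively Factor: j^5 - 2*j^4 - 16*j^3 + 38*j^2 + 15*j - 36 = (j + 1)*(j^4 - 3*j^3 - 13*j^2 + 51*j - 36) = (j + 1)*(j + 4)*(j^3 - 7*j^2 + 15*j - 9) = (j - 3)*(j + 1)*(j + 4)*(j^2 - 4*j + 3) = (j - 3)^2*(j + 1)*(j + 4)*(j - 1)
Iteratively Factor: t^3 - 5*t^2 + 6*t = (t - 2)*(t^2 - 3*t) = t*(t - 2)*(t - 3)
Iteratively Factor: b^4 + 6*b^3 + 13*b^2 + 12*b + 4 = (b + 1)*(b^3 + 5*b^2 + 8*b + 4) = (b + 1)*(b + 2)*(b^2 + 3*b + 2) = (b + 1)*(b + 2)^2*(b + 1)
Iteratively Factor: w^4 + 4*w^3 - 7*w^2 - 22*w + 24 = (w - 2)*(w^3 + 6*w^2 + 5*w - 12) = (w - 2)*(w - 1)*(w^2 + 7*w + 12) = (w - 2)*(w - 1)*(w + 3)*(w + 4)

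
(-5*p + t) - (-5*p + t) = 0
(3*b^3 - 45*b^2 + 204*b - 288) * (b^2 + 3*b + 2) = 3*b^5 - 36*b^4 + 75*b^3 + 234*b^2 - 456*b - 576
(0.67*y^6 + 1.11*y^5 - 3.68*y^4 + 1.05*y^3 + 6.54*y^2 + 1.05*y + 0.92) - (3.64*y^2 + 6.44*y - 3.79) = 0.67*y^6 + 1.11*y^5 - 3.68*y^4 + 1.05*y^3 + 2.9*y^2 - 5.39*y + 4.71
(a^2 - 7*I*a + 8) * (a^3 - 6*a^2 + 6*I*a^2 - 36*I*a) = a^5 - 6*a^4 - I*a^4 + 50*a^3 + 6*I*a^3 - 300*a^2 + 48*I*a^2 - 288*I*a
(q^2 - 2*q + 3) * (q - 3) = q^3 - 5*q^2 + 9*q - 9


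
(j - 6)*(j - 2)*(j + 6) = j^3 - 2*j^2 - 36*j + 72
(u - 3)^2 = u^2 - 6*u + 9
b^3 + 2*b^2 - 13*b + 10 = (b - 2)*(b - 1)*(b + 5)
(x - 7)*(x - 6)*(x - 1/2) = x^3 - 27*x^2/2 + 97*x/2 - 21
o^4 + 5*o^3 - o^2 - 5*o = o*(o - 1)*(o + 1)*(o + 5)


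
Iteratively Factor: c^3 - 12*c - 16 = (c + 2)*(c^2 - 2*c - 8) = (c + 2)^2*(c - 4)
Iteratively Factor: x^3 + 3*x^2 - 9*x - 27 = (x + 3)*(x^2 - 9) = (x - 3)*(x + 3)*(x + 3)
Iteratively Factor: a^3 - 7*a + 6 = (a + 3)*(a^2 - 3*a + 2) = (a - 2)*(a + 3)*(a - 1)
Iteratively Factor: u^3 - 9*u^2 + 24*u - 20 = (u - 2)*(u^2 - 7*u + 10) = (u - 2)^2*(u - 5)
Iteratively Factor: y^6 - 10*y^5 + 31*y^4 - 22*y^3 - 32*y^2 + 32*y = (y)*(y^5 - 10*y^4 + 31*y^3 - 22*y^2 - 32*y + 32) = y*(y + 1)*(y^4 - 11*y^3 + 42*y^2 - 64*y + 32) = y*(y - 2)*(y + 1)*(y^3 - 9*y^2 + 24*y - 16) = y*(y - 4)*(y - 2)*(y + 1)*(y^2 - 5*y + 4) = y*(y - 4)^2*(y - 2)*(y + 1)*(y - 1)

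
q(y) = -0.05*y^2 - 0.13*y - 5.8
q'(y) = -0.1*y - 0.13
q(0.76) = -5.93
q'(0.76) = -0.21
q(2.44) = -6.41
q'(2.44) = -0.37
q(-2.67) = -5.81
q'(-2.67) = 0.14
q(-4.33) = -6.17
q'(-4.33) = 0.30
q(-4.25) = -6.15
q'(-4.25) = 0.30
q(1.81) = -6.20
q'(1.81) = -0.31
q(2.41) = -6.40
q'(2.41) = -0.37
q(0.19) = -5.83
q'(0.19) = -0.15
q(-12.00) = -11.44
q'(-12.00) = 1.07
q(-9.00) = -8.68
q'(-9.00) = 0.77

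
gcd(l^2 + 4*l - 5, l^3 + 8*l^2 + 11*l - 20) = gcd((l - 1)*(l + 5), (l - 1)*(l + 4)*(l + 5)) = l^2 + 4*l - 5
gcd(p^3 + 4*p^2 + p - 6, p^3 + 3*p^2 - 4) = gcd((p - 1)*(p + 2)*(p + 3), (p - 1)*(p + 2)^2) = p^2 + p - 2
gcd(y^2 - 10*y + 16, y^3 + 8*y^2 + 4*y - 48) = y - 2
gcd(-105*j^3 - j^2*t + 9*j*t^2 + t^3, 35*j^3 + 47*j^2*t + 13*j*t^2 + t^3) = 35*j^2 + 12*j*t + t^2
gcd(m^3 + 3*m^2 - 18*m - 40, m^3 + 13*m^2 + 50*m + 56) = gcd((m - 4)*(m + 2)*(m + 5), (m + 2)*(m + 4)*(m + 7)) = m + 2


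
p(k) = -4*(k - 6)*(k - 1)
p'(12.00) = -68.00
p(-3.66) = -180.06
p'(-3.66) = 57.28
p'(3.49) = 0.08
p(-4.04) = -202.41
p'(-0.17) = 29.36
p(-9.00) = -600.00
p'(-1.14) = 37.12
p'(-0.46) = 31.68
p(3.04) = 24.15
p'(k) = 28 - 8*k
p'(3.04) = 3.68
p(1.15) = 2.91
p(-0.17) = -28.88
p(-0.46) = -37.73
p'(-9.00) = 100.00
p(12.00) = -264.00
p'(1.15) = 18.80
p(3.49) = 25.00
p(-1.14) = -61.12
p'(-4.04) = 60.32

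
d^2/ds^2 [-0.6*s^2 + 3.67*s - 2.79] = -1.20000000000000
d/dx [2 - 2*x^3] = -6*x^2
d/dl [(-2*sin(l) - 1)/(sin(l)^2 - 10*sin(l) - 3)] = 2*(sin(l)^2 + sin(l) - 2)*cos(l)/(sin(l)^2 - 10*sin(l) - 3)^2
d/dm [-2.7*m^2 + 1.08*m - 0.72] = 1.08 - 5.4*m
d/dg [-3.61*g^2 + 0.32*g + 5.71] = 0.32 - 7.22*g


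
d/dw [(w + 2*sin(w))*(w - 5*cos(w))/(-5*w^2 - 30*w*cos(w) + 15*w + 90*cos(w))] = ((w + 2*sin(w))*(w - 5*cos(w))*(-6*w*sin(w) + 2*w + 18*sin(w) + 6*cos(w) - 3) - ((w + 2*sin(w))*(5*sin(w) + 1) + (w - 5*cos(w))*(2*cos(w) + 1))*(w^2 + 6*w*cos(w) - 3*w - 18*cos(w)))/(5*(w - 3)^2*(w + 6*cos(w))^2)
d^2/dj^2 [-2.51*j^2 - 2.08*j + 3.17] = -5.02000000000000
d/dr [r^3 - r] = 3*r^2 - 1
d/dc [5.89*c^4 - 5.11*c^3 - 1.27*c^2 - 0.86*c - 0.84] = 23.56*c^3 - 15.33*c^2 - 2.54*c - 0.86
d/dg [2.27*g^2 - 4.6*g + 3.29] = 4.54*g - 4.6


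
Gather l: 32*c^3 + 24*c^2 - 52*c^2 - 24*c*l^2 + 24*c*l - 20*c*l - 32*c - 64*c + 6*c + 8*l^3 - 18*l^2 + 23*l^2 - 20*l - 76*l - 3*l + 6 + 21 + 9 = 32*c^3 - 28*c^2 - 90*c + 8*l^3 + l^2*(5 - 24*c) + l*(4*c - 99) + 36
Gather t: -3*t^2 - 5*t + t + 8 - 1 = -3*t^2 - 4*t + 7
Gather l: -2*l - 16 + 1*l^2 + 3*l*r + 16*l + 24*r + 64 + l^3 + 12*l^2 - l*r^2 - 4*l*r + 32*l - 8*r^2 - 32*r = l^3 + 13*l^2 + l*(-r^2 - r + 46) - 8*r^2 - 8*r + 48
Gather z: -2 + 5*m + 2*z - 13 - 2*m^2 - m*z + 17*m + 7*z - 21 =-2*m^2 + 22*m + z*(9 - m) - 36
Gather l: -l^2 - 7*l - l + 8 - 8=-l^2 - 8*l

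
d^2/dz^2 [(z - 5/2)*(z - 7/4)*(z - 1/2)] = 6*z - 19/2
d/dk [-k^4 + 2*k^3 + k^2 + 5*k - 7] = -4*k^3 + 6*k^2 + 2*k + 5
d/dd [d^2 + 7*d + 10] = 2*d + 7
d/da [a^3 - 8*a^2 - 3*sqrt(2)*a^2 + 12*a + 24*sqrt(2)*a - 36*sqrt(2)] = 3*a^2 - 16*a - 6*sqrt(2)*a + 12 + 24*sqrt(2)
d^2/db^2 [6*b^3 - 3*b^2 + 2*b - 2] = 36*b - 6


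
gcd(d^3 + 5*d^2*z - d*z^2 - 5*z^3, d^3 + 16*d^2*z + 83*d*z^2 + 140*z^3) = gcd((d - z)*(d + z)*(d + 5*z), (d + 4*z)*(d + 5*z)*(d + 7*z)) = d + 5*z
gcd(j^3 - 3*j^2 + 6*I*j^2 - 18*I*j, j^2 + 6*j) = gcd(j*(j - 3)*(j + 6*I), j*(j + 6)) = j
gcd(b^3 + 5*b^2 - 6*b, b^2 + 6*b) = b^2 + 6*b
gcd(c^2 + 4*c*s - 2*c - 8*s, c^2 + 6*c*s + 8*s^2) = c + 4*s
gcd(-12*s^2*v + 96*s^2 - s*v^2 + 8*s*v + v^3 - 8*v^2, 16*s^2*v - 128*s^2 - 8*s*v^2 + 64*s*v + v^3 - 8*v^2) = 4*s*v - 32*s - v^2 + 8*v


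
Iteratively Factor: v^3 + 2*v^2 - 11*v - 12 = (v - 3)*(v^2 + 5*v + 4) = (v - 3)*(v + 4)*(v + 1)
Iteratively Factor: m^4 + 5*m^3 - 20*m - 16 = (m + 1)*(m^3 + 4*m^2 - 4*m - 16) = (m - 2)*(m + 1)*(m^2 + 6*m + 8) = (m - 2)*(m + 1)*(m + 4)*(m + 2)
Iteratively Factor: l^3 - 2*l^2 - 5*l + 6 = (l + 2)*(l^2 - 4*l + 3) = (l - 1)*(l + 2)*(l - 3)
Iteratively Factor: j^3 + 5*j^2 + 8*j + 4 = (j + 2)*(j^2 + 3*j + 2) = (j + 1)*(j + 2)*(j + 2)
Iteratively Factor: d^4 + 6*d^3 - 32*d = (d + 4)*(d^3 + 2*d^2 - 8*d) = d*(d + 4)*(d^2 + 2*d - 8) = d*(d + 4)^2*(d - 2)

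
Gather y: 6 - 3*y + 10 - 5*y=16 - 8*y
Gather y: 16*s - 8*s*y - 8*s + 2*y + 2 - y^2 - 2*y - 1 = -8*s*y + 8*s - y^2 + 1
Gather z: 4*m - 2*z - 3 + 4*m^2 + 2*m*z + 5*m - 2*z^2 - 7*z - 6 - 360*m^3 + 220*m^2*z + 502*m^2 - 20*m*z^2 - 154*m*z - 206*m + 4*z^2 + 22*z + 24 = -360*m^3 + 506*m^2 - 197*m + z^2*(2 - 20*m) + z*(220*m^2 - 152*m + 13) + 15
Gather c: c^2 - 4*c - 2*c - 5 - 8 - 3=c^2 - 6*c - 16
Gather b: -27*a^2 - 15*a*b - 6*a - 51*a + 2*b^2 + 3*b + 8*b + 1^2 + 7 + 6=-27*a^2 - 57*a + 2*b^2 + b*(11 - 15*a) + 14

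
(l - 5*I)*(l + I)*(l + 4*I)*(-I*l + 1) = -I*l^4 + l^3 - 21*I*l^2 + 41*l + 20*I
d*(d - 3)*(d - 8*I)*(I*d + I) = I*d^4 + 8*d^3 - 2*I*d^3 - 16*d^2 - 3*I*d^2 - 24*d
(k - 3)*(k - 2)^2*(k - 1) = k^4 - 8*k^3 + 23*k^2 - 28*k + 12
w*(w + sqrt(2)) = w^2 + sqrt(2)*w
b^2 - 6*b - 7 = (b - 7)*(b + 1)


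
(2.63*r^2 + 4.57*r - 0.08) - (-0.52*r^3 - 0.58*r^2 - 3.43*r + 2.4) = 0.52*r^3 + 3.21*r^2 + 8.0*r - 2.48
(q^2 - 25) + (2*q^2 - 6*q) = 3*q^2 - 6*q - 25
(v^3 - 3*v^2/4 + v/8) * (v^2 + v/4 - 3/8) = v^5 - v^4/2 - 7*v^3/16 + 5*v^2/16 - 3*v/64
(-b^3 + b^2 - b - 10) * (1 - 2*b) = 2*b^4 - 3*b^3 + 3*b^2 + 19*b - 10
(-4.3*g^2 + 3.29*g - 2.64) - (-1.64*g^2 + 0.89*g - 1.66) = -2.66*g^2 + 2.4*g - 0.98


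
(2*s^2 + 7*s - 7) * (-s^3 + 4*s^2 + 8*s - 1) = -2*s^5 + s^4 + 51*s^3 + 26*s^2 - 63*s + 7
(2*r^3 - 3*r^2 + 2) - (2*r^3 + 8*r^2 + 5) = -11*r^2 - 3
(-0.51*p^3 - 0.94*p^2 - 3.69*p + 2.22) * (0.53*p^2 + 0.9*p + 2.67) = -0.2703*p^5 - 0.9572*p^4 - 4.1634*p^3 - 4.6542*p^2 - 7.8543*p + 5.9274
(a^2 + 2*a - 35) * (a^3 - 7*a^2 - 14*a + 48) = a^5 - 5*a^4 - 63*a^3 + 265*a^2 + 586*a - 1680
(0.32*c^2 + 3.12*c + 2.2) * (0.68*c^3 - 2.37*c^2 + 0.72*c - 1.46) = 0.2176*c^5 + 1.3632*c^4 - 5.668*c^3 - 3.4348*c^2 - 2.9712*c - 3.212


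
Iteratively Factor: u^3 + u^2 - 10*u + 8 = (u + 4)*(u^2 - 3*u + 2) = (u - 2)*(u + 4)*(u - 1)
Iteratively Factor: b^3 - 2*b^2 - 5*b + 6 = (b + 2)*(b^2 - 4*b + 3) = (b - 1)*(b + 2)*(b - 3)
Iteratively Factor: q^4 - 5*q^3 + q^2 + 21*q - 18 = (q - 3)*(q^3 - 2*q^2 - 5*q + 6) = (q - 3)^2*(q^2 + q - 2) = (q - 3)^2*(q - 1)*(q + 2)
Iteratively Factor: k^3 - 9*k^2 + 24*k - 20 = (k - 5)*(k^2 - 4*k + 4) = (k - 5)*(k - 2)*(k - 2)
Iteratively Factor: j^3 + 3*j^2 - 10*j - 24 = (j + 2)*(j^2 + j - 12) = (j + 2)*(j + 4)*(j - 3)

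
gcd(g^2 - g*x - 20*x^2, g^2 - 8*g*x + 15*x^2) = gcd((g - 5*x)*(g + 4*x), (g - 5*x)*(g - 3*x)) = -g + 5*x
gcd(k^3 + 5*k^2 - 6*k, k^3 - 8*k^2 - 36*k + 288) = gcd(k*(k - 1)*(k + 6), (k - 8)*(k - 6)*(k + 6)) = k + 6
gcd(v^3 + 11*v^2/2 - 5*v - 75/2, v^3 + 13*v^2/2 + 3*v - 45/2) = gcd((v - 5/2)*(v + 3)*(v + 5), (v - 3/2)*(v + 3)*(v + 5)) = v^2 + 8*v + 15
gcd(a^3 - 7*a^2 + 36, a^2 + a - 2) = a + 2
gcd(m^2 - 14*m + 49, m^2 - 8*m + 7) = m - 7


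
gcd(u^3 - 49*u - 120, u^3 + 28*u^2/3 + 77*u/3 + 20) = u^2 + 8*u + 15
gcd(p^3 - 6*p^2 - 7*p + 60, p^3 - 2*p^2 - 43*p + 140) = p^2 - 9*p + 20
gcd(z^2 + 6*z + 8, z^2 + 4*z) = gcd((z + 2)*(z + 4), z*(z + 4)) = z + 4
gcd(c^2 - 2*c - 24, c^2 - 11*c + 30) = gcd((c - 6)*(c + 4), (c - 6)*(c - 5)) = c - 6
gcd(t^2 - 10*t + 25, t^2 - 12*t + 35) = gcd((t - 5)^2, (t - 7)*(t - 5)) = t - 5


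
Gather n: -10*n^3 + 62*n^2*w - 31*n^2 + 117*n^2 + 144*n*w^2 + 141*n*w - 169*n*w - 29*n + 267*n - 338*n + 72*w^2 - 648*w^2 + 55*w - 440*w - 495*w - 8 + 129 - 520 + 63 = -10*n^3 + n^2*(62*w + 86) + n*(144*w^2 - 28*w - 100) - 576*w^2 - 880*w - 336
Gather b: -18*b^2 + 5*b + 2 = -18*b^2 + 5*b + 2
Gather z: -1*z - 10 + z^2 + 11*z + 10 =z^2 + 10*z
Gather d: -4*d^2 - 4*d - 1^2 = -4*d^2 - 4*d - 1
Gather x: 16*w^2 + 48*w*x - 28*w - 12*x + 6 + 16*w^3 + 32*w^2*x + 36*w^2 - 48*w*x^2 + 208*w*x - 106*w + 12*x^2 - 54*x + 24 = 16*w^3 + 52*w^2 - 134*w + x^2*(12 - 48*w) + x*(32*w^2 + 256*w - 66) + 30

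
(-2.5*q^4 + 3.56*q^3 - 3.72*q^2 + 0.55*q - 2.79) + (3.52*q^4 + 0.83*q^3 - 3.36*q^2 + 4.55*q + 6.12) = 1.02*q^4 + 4.39*q^3 - 7.08*q^2 + 5.1*q + 3.33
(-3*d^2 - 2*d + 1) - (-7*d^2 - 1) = 4*d^2 - 2*d + 2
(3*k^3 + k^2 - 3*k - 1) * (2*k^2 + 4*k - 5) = 6*k^5 + 14*k^4 - 17*k^3 - 19*k^2 + 11*k + 5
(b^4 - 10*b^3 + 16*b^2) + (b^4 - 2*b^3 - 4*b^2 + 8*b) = 2*b^4 - 12*b^3 + 12*b^2 + 8*b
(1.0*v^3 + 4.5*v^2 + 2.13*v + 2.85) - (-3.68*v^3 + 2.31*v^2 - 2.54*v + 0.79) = 4.68*v^3 + 2.19*v^2 + 4.67*v + 2.06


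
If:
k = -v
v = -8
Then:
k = 8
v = -8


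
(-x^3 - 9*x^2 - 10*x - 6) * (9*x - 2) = -9*x^4 - 79*x^3 - 72*x^2 - 34*x + 12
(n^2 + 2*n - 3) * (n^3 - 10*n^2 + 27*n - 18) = n^5 - 8*n^4 + 4*n^3 + 66*n^2 - 117*n + 54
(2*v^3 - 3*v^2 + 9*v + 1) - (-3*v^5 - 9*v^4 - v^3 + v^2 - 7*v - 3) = 3*v^5 + 9*v^4 + 3*v^3 - 4*v^2 + 16*v + 4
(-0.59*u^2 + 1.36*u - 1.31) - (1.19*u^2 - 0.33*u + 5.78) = -1.78*u^2 + 1.69*u - 7.09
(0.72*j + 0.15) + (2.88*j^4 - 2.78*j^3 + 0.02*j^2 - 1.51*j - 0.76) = 2.88*j^4 - 2.78*j^3 + 0.02*j^2 - 0.79*j - 0.61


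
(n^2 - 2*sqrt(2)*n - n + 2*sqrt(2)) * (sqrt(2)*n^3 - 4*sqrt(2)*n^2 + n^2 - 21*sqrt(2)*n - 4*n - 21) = sqrt(2)*n^5 - 5*sqrt(2)*n^4 - 3*n^4 - 19*sqrt(2)*n^3 + 15*n^3 + 31*sqrt(2)*n^2 + 51*n^2 - 63*n + 34*sqrt(2)*n - 42*sqrt(2)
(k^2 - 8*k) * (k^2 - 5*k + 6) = k^4 - 13*k^3 + 46*k^2 - 48*k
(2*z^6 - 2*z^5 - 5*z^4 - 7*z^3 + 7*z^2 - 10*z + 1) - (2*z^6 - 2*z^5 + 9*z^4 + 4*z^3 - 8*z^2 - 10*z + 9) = -14*z^4 - 11*z^3 + 15*z^2 - 8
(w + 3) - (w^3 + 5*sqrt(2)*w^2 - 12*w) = -w^3 - 5*sqrt(2)*w^2 + 13*w + 3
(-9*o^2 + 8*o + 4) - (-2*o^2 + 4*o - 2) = -7*o^2 + 4*o + 6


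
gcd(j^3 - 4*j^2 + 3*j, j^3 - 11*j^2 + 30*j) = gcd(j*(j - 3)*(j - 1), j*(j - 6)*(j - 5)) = j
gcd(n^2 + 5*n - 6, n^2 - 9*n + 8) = n - 1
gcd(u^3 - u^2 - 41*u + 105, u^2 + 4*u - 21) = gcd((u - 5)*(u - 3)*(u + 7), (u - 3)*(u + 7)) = u^2 + 4*u - 21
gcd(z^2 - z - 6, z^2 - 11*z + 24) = z - 3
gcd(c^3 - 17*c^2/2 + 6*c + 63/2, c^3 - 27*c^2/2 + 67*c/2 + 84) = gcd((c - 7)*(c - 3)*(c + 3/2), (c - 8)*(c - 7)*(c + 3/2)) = c^2 - 11*c/2 - 21/2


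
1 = 1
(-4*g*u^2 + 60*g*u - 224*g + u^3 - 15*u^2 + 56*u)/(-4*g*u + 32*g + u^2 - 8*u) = u - 7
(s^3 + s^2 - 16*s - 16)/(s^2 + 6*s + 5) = (s^2 - 16)/(s + 5)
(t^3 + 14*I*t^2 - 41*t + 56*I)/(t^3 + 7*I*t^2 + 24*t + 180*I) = (t^3 + 14*I*t^2 - 41*t + 56*I)/(t^3 + 7*I*t^2 + 24*t + 180*I)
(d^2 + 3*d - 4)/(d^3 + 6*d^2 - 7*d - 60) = (d - 1)/(d^2 + 2*d - 15)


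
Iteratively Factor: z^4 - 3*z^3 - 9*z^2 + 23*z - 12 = (z - 1)*(z^3 - 2*z^2 - 11*z + 12) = (z - 4)*(z - 1)*(z^2 + 2*z - 3) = (z - 4)*(z - 1)*(z + 3)*(z - 1)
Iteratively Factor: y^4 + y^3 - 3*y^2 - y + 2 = (y + 2)*(y^3 - y^2 - y + 1) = (y + 1)*(y + 2)*(y^2 - 2*y + 1) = (y - 1)*(y + 1)*(y + 2)*(y - 1)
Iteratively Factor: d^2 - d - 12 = (d + 3)*(d - 4)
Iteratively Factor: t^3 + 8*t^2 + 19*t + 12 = (t + 3)*(t^2 + 5*t + 4) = (t + 3)*(t + 4)*(t + 1)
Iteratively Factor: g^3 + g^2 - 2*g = (g + 2)*(g^2 - g) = g*(g + 2)*(g - 1)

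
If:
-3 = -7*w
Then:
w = 3/7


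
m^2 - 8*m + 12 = (m - 6)*(m - 2)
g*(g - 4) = g^2 - 4*g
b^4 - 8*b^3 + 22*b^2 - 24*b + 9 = (b - 3)^2*(b - 1)^2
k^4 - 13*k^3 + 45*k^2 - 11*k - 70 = (k - 7)*(k - 5)*(k - 2)*(k + 1)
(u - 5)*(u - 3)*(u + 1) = u^3 - 7*u^2 + 7*u + 15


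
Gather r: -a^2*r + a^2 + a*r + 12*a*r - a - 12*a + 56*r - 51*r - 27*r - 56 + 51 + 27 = a^2 - 13*a + r*(-a^2 + 13*a - 22) + 22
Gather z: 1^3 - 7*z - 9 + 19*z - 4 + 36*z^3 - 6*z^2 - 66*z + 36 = 36*z^3 - 6*z^2 - 54*z + 24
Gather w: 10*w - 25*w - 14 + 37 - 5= 18 - 15*w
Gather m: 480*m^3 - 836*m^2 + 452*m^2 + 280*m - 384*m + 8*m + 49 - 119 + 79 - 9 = 480*m^3 - 384*m^2 - 96*m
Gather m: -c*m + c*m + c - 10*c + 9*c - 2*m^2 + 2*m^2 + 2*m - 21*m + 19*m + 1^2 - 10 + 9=0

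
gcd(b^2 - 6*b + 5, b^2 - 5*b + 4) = b - 1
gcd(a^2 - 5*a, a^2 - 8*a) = a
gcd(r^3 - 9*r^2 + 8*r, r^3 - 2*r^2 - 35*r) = r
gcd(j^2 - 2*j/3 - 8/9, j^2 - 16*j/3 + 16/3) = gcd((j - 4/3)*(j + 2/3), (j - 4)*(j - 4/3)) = j - 4/3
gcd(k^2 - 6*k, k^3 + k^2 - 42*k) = k^2 - 6*k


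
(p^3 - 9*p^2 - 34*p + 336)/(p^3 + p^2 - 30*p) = (p^2 - 15*p + 56)/(p*(p - 5))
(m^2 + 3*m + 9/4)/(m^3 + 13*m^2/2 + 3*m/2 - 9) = (m + 3/2)/(m^2 + 5*m - 6)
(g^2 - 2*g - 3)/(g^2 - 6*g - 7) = (g - 3)/(g - 7)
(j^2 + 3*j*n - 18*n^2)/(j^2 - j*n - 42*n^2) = (j - 3*n)/(j - 7*n)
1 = 1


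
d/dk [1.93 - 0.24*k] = -0.240000000000000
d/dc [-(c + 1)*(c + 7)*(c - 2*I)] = -3*c^2 - 4*c*(4 - I) - 7 + 16*I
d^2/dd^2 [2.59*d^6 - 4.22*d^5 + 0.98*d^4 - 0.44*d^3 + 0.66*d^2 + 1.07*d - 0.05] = 77.7*d^4 - 84.4*d^3 + 11.76*d^2 - 2.64*d + 1.32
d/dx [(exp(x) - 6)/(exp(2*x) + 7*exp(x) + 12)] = (-(exp(x) - 6)*(2*exp(x) + 7) + exp(2*x) + 7*exp(x) + 12)*exp(x)/(exp(2*x) + 7*exp(x) + 12)^2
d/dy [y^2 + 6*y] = 2*y + 6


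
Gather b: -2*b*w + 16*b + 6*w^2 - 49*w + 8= b*(16 - 2*w) + 6*w^2 - 49*w + 8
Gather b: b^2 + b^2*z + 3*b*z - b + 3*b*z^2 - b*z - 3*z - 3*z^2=b^2*(z + 1) + b*(3*z^2 + 2*z - 1) - 3*z^2 - 3*z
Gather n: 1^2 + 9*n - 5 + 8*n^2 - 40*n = 8*n^2 - 31*n - 4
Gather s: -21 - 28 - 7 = -56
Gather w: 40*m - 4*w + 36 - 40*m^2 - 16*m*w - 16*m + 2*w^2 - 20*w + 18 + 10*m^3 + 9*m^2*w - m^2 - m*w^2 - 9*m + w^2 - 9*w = 10*m^3 - 41*m^2 + 15*m + w^2*(3 - m) + w*(9*m^2 - 16*m - 33) + 54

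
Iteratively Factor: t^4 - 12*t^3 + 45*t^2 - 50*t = (t - 5)*(t^3 - 7*t^2 + 10*t) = (t - 5)^2*(t^2 - 2*t) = t*(t - 5)^2*(t - 2)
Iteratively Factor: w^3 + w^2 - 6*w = (w + 3)*(w^2 - 2*w) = (w - 2)*(w + 3)*(w)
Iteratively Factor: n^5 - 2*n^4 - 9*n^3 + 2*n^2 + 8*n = (n + 1)*(n^4 - 3*n^3 - 6*n^2 + 8*n) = n*(n + 1)*(n^3 - 3*n^2 - 6*n + 8) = n*(n + 1)*(n + 2)*(n^2 - 5*n + 4) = n*(n - 4)*(n + 1)*(n + 2)*(n - 1)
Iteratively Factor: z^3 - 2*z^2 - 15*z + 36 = (z - 3)*(z^2 + z - 12) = (z - 3)^2*(z + 4)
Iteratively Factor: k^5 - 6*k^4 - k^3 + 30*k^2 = (k)*(k^4 - 6*k^3 - k^2 + 30*k) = k*(k + 2)*(k^3 - 8*k^2 + 15*k) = k*(k - 3)*(k + 2)*(k^2 - 5*k) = k^2*(k - 3)*(k + 2)*(k - 5)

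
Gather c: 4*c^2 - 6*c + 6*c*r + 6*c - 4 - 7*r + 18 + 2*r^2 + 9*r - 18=4*c^2 + 6*c*r + 2*r^2 + 2*r - 4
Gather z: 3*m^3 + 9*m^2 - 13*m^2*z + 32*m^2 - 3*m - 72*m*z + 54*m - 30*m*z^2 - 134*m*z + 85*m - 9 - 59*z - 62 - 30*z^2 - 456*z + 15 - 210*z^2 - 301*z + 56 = 3*m^3 + 41*m^2 + 136*m + z^2*(-30*m - 240) + z*(-13*m^2 - 206*m - 816)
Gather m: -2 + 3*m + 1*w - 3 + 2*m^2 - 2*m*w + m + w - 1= 2*m^2 + m*(4 - 2*w) + 2*w - 6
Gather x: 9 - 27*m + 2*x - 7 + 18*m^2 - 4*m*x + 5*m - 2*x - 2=18*m^2 - 4*m*x - 22*m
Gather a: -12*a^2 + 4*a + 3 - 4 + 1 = -12*a^2 + 4*a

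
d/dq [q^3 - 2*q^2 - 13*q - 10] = 3*q^2 - 4*q - 13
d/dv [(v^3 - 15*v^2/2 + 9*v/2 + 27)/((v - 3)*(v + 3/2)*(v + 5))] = 11/(v^2 + 10*v + 25)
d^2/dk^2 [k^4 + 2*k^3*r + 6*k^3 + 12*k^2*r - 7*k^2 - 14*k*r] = 12*k^2 + 12*k*r + 36*k + 24*r - 14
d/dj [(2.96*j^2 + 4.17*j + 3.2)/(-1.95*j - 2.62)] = (-5.772*j^2 - 15.5104*j - 4.6854)/(3.8025*j^2 + 10.218*j + 6.8644)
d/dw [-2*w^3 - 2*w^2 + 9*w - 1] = -6*w^2 - 4*w + 9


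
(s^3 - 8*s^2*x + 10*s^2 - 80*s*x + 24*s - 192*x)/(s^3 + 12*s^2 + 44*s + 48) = (s - 8*x)/(s + 2)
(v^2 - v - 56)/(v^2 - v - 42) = (-v^2 + v + 56)/(-v^2 + v + 42)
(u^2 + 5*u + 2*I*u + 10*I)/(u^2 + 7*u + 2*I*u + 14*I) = (u + 5)/(u + 7)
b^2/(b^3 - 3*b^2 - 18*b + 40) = b^2/(b^3 - 3*b^2 - 18*b + 40)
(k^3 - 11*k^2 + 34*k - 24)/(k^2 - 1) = (k^2 - 10*k + 24)/(k + 1)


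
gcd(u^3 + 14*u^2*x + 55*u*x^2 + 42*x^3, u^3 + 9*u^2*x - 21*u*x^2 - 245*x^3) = u + 7*x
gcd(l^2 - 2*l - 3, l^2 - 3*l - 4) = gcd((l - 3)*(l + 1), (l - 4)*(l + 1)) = l + 1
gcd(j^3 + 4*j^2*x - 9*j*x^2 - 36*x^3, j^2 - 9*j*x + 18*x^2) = -j + 3*x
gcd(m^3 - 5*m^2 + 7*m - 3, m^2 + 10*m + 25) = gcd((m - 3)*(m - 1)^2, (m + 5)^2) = 1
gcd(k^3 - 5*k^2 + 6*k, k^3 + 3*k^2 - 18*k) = k^2 - 3*k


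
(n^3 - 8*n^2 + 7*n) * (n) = n^4 - 8*n^3 + 7*n^2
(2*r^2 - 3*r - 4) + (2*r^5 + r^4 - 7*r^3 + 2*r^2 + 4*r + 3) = 2*r^5 + r^4 - 7*r^3 + 4*r^2 + r - 1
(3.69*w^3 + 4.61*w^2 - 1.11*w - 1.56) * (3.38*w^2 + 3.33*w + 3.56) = 12.4722*w^5 + 27.8695*w^4 + 24.7359*w^3 + 7.4425*w^2 - 9.1464*w - 5.5536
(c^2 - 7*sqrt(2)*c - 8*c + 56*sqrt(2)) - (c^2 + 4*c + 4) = -12*c - 7*sqrt(2)*c - 4 + 56*sqrt(2)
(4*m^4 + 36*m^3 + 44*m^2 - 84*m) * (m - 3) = 4*m^5 + 24*m^4 - 64*m^3 - 216*m^2 + 252*m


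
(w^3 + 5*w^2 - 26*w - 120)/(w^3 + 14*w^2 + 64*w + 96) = (w - 5)/(w + 4)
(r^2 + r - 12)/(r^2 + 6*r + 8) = (r - 3)/(r + 2)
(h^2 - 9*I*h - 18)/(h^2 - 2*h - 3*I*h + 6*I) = (h - 6*I)/(h - 2)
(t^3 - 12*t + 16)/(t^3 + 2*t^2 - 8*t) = (t - 2)/t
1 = 1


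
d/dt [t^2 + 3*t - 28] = 2*t + 3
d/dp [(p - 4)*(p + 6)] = 2*p + 2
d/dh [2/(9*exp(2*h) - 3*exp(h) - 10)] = (6 - 36*exp(h))*exp(h)/(-9*exp(2*h) + 3*exp(h) + 10)^2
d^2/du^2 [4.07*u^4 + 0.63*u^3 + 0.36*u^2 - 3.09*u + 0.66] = 48.84*u^2 + 3.78*u + 0.72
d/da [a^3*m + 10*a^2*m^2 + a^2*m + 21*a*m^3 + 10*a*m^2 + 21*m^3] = m*(3*a^2 + 20*a*m + 2*a + 21*m^2 + 10*m)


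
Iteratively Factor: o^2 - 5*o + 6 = (o - 2)*(o - 3)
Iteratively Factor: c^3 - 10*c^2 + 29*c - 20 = (c - 5)*(c^2 - 5*c + 4) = (c - 5)*(c - 4)*(c - 1)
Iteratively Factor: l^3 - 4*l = (l + 2)*(l^2 - 2*l) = (l - 2)*(l + 2)*(l)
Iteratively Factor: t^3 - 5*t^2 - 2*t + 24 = (t + 2)*(t^2 - 7*t + 12) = (t - 4)*(t + 2)*(t - 3)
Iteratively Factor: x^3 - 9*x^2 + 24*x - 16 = (x - 1)*(x^2 - 8*x + 16) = (x - 4)*(x - 1)*(x - 4)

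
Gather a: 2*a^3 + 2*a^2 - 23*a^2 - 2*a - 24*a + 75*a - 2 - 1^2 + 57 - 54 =2*a^3 - 21*a^2 + 49*a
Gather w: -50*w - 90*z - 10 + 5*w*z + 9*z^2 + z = w*(5*z - 50) + 9*z^2 - 89*z - 10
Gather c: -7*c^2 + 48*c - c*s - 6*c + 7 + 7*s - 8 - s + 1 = -7*c^2 + c*(42 - s) + 6*s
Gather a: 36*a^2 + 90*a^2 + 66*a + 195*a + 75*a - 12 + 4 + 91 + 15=126*a^2 + 336*a + 98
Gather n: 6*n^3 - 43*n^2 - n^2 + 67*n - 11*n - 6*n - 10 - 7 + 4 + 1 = 6*n^3 - 44*n^2 + 50*n - 12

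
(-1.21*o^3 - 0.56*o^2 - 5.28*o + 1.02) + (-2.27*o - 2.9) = -1.21*o^3 - 0.56*o^2 - 7.55*o - 1.88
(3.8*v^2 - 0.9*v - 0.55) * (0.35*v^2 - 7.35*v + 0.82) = 1.33*v^4 - 28.245*v^3 + 9.5385*v^2 + 3.3045*v - 0.451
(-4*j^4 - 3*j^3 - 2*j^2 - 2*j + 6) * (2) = -8*j^4 - 6*j^3 - 4*j^2 - 4*j + 12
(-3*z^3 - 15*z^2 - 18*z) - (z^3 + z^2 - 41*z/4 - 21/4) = -4*z^3 - 16*z^2 - 31*z/4 + 21/4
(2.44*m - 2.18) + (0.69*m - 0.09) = 3.13*m - 2.27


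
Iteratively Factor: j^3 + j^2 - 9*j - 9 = (j - 3)*(j^2 + 4*j + 3) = (j - 3)*(j + 1)*(j + 3)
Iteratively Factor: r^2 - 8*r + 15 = (r - 3)*(r - 5)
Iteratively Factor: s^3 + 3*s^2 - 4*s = (s)*(s^2 + 3*s - 4) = s*(s + 4)*(s - 1)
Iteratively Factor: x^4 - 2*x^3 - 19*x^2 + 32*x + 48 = (x + 4)*(x^3 - 6*x^2 + 5*x + 12) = (x - 3)*(x + 4)*(x^2 - 3*x - 4) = (x - 4)*(x - 3)*(x + 4)*(x + 1)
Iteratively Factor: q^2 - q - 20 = (q + 4)*(q - 5)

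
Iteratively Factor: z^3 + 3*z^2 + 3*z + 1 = (z + 1)*(z^2 + 2*z + 1) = (z + 1)^2*(z + 1)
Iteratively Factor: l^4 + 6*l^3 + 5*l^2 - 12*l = (l + 4)*(l^3 + 2*l^2 - 3*l) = (l + 3)*(l + 4)*(l^2 - l) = (l - 1)*(l + 3)*(l + 4)*(l)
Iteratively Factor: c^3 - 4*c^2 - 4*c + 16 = (c + 2)*(c^2 - 6*c + 8) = (c - 4)*(c + 2)*(c - 2)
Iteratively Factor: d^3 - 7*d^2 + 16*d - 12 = (d - 2)*(d^2 - 5*d + 6) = (d - 3)*(d - 2)*(d - 2)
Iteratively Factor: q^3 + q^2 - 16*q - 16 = (q - 4)*(q^2 + 5*q + 4) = (q - 4)*(q + 4)*(q + 1)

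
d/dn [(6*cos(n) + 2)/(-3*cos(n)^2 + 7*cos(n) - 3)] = 2*(-9*cos(n)^2 - 6*cos(n) + 16)*sin(n)/(3*sin(n)^2 + 7*cos(n) - 6)^2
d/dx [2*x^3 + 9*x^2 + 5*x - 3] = 6*x^2 + 18*x + 5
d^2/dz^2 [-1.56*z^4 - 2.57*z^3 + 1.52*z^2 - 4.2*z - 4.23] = -18.72*z^2 - 15.42*z + 3.04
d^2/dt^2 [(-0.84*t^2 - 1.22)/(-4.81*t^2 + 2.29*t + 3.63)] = (5.6843418860808e-14*t^4 + 18.505032*t^3 + 257.356164*t^2 - 80.629068*t + 77.535928)/(111.284641*t^6 - 158.945007*t^5 - 176.279766*t^4 + 227.895533*t^3 + 133.034418*t^2 - 90.525303*t - 47.832147)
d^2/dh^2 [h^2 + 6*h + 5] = 2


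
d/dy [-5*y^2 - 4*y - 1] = -10*y - 4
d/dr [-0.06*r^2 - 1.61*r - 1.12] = -0.12*r - 1.61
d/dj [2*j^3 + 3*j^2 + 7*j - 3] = 6*j^2 + 6*j + 7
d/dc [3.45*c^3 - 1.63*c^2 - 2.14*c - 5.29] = 10.35*c^2 - 3.26*c - 2.14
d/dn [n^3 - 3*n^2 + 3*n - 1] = 3*n^2 - 6*n + 3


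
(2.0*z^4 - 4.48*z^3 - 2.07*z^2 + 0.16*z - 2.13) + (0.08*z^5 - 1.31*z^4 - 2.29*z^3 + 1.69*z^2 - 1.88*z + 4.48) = 0.08*z^5 + 0.69*z^4 - 6.77*z^3 - 0.38*z^2 - 1.72*z + 2.35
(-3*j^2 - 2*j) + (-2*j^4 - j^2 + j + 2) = -2*j^4 - 4*j^2 - j + 2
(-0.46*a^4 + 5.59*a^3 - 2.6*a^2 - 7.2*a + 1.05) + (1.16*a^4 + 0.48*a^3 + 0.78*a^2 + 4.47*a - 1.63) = 0.7*a^4 + 6.07*a^3 - 1.82*a^2 - 2.73*a - 0.58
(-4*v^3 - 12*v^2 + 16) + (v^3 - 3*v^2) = -3*v^3 - 15*v^2 + 16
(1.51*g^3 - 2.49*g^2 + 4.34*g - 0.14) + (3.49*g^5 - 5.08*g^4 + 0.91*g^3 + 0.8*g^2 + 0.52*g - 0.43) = 3.49*g^5 - 5.08*g^4 + 2.42*g^3 - 1.69*g^2 + 4.86*g - 0.57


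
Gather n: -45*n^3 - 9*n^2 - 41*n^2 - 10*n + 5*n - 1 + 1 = -45*n^3 - 50*n^2 - 5*n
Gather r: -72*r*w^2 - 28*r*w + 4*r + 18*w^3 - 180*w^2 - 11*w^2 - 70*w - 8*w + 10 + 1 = r*(-72*w^2 - 28*w + 4) + 18*w^3 - 191*w^2 - 78*w + 11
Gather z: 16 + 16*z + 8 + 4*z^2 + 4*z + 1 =4*z^2 + 20*z + 25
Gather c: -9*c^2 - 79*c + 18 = -9*c^2 - 79*c + 18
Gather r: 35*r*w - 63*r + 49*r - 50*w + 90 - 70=r*(35*w - 14) - 50*w + 20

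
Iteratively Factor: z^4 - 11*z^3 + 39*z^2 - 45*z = (z - 5)*(z^3 - 6*z^2 + 9*z) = (z - 5)*(z - 3)*(z^2 - 3*z) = (z - 5)*(z - 3)^2*(z)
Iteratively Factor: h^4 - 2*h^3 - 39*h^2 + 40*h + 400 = (h - 5)*(h^3 + 3*h^2 - 24*h - 80) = (h - 5)*(h + 4)*(h^2 - h - 20) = (h - 5)*(h + 4)^2*(h - 5)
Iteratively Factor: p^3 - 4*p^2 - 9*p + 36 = (p - 3)*(p^2 - p - 12) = (p - 3)*(p + 3)*(p - 4)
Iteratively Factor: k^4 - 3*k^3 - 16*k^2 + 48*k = (k - 4)*(k^3 + k^2 - 12*k) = k*(k - 4)*(k^2 + k - 12) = k*(k - 4)*(k - 3)*(k + 4)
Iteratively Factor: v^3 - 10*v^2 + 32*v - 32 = (v - 2)*(v^2 - 8*v + 16) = (v - 4)*(v - 2)*(v - 4)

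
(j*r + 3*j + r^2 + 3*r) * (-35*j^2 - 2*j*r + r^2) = -35*j^3*r - 105*j^3 - 37*j^2*r^2 - 111*j^2*r - j*r^3 - 3*j*r^2 + r^4 + 3*r^3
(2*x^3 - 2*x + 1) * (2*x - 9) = 4*x^4 - 18*x^3 - 4*x^2 + 20*x - 9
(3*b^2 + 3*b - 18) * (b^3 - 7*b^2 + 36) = 3*b^5 - 18*b^4 - 39*b^3 + 234*b^2 + 108*b - 648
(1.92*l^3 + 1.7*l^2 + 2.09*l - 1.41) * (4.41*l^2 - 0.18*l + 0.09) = 8.4672*l^5 + 7.1514*l^4 + 9.0837*l^3 - 6.4413*l^2 + 0.4419*l - 0.1269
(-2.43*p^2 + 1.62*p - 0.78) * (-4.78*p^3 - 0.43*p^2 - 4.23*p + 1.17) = 11.6154*p^5 - 6.6987*p^4 + 13.3107*p^3 - 9.3603*p^2 + 5.1948*p - 0.9126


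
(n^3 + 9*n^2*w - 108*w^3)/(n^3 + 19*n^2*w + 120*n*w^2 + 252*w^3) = (n - 3*w)/(n + 7*w)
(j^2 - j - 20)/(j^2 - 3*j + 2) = (j^2 - j - 20)/(j^2 - 3*j + 2)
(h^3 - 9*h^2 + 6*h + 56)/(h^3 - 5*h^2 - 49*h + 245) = (h^2 - 2*h - 8)/(h^2 + 2*h - 35)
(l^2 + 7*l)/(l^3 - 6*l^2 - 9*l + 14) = l*(l + 7)/(l^3 - 6*l^2 - 9*l + 14)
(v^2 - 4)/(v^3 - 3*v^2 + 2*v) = (v + 2)/(v*(v - 1))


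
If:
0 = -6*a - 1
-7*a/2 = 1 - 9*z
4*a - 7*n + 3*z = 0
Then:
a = -1/6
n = -19/252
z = 5/108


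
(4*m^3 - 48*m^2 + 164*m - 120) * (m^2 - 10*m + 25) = 4*m^5 - 88*m^4 + 744*m^3 - 2960*m^2 + 5300*m - 3000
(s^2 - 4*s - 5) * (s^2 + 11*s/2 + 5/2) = s^4 + 3*s^3/2 - 49*s^2/2 - 75*s/2 - 25/2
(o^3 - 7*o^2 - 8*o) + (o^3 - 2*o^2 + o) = 2*o^3 - 9*o^2 - 7*o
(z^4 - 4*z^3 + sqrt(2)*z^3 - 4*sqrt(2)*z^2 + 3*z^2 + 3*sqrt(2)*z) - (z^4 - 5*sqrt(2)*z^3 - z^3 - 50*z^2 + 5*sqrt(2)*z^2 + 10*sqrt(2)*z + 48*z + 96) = -3*z^3 + 6*sqrt(2)*z^3 - 9*sqrt(2)*z^2 + 53*z^2 - 48*z - 7*sqrt(2)*z - 96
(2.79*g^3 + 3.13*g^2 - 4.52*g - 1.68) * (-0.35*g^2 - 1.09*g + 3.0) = -0.9765*g^5 - 4.1366*g^4 + 6.5403*g^3 + 14.9048*g^2 - 11.7288*g - 5.04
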